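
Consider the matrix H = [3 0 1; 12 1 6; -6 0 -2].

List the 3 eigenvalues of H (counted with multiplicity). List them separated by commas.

0, 1, 1

Compute the characteristic polynomial p(μ) = det(μI - H).
Expanding along the first row, p(μ) = μ^3 - 2μ^2 + μ.
Rational-root test: μ = 0 gives p(0) = 0.
Factor out μ: p(μ) = μ·(μ^2 - 2μ + 1).
The quadratic factor is (μ - 1)^2.
Eigenvalues: 0, 1, 1.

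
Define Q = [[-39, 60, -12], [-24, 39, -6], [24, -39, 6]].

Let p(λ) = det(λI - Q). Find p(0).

0

p(0) = det(0·I − Q) = det(−Q) = (−1)^3·det(Q).
det(Q) = 0, so p(0) = 0.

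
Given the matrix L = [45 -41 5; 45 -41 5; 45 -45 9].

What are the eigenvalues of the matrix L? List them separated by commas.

The characteristic polynomial is p(lambda) = det(lambda·I - L).
Cofactor expansion gives p(lambda) = lambda^3 - 13·lambda^2 + 36·lambda.
Try lambda = 0: p(0) = 0, so 0 is a root.
Dividing by lambda leaves lambda^2 - 13·lambda + 36.
The quadratic factors as (lambda - 4)·(lambda - 9).
Eigenvalues: 0, 4, 9.

0, 4, 9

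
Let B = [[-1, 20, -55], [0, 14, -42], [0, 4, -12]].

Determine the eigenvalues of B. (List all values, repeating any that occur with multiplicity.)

-1, 0, 2

Compute the characteristic polynomial p(μ) = det(μI - B).
Expanding the 3×3 determinant: p(μ) = μ^3 - μ^2 - 2μ.
Try μ = 0: p(0) = 0, so 0 is a root.
Dividing by μ leaves μ^2 - μ - 2.
The quadratic factors as (μ + 1)·(μ - 2).
Eigenvalues: -1, 0, 2.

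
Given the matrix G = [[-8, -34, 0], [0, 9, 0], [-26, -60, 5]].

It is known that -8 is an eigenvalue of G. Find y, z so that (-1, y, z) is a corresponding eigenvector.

0, -2

We need (G + 8I)v = 0.
G + 8I = [[0, -34, 0], [0, 17, 0], [-26, -60, 13]].
Row 1: (0)·-1 + (-34)·y + (0)·z = 0
Row 2: (0)·-1 + (17)·y + (0)·z = 0
Row 3: (-26)·-1 + (-60)·y + (13)·z = 0
Solving gives y = 0, z = -2.
Check: G·(-1, 0, -2) = (8, 0, 16) = -8·(-1, 0, -2).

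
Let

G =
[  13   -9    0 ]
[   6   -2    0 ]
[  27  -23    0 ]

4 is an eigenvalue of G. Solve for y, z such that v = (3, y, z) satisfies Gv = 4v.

We need (G - 4I)v = 0.
G - 4I = [[9, -9, 0], [6, -6, 0], [27, -23, -4]].
Row 1: (9)·3 + (-9)·y + (0)·z = 0
Row 2: (6)·3 + (-6)·y + (0)·z = 0
Row 3: (27)·3 + (-23)·y + (-4)·z = 0
Solving gives y = 3, z = 3.
Check: G·(3, 3, 3) = (12, 12, 12) = 4·(3, 3, 3).

3, 3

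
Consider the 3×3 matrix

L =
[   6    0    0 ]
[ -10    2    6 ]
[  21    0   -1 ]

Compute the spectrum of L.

-1, 2, 6

Set up det(λI - L) = 0.
Expanding the 3×3 determinant: p(λ) = λ^3 - 7λ^2 + 4λ + 12.
Try λ = -1: p(-1) = 0, so -1 is a root.
Factor out (λ + 1): p(λ) = (λ + 1)·(λ^2 - 8λ + 12).
The quadratic factors as (λ - 2)·(λ - 6).
Eigenvalues: -1, 2, 6.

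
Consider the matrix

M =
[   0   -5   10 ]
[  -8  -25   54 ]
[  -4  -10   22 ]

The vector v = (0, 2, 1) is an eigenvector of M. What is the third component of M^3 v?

First find the eigenvalue: Mv = (0, 4, 2) = 2·(0, 2, 1), so λ = 2.
Then M^3 v = λ^3·v = 2^3·(0, 2, 1) = 8·(0, 2, 1) = (0, 16, 8).

8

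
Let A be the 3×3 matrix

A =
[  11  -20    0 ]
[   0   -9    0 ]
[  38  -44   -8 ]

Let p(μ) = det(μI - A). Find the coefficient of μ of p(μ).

p(μ) = μ^3 + 6μ^2 - 115μ - 792.
The coefficient of μ is -115.

-115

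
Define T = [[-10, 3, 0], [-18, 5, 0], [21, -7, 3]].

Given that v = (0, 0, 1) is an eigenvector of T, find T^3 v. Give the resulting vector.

First find the eigenvalue: Tv = (0, 0, 3) = 3·(0, 0, 1), so λ = 3.
Then T^3 v = λ^3·v = 3^3·(0, 0, 1) = 27·(0, 0, 1) = (0, 0, 27).

(0, 0, 27)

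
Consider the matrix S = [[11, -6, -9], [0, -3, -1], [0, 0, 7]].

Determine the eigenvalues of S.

-3, 7, 11

S is upper triangular, so its eigenvalues are the diagonal entries.
Diagonal: 11, -3, 7.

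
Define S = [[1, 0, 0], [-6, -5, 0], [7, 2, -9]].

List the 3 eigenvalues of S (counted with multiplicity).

S is lower triangular, so its eigenvalues are the diagonal entries.
Diagonal: 1, -5, -9.

-9, -5, 1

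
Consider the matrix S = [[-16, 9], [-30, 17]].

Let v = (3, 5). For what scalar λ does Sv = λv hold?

Compute Sv: S·(3, 5) = (-3, -5).
Since Sv = λv, compare component 1: -3 = λ·3, so λ = -1.

-1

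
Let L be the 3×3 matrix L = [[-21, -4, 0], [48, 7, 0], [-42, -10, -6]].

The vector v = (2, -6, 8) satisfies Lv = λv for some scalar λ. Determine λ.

Compute Lv: L·(2, -6, 8) = (-18, 54, -72).
Since Lv = λv, compare component 1: -18 = λ·2, so λ = -9.

-9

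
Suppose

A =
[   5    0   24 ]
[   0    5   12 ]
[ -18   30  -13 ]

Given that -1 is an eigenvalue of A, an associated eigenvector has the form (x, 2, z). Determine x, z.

We need (A + 1I)v = 0.
A + 1I = [[6, 0, 24], [0, 6, 12], [-18, 30, -12]].
Row 1: (6)·x + (0)·2 + (24)·z = 0
Row 2: (0)·x + (6)·2 + (12)·z = 0
Row 3: (-18)·x + (30)·2 + (-12)·z = 0
Solving gives x = 4, z = -1.
Check: A·(4, 2, -1) = (-4, -2, 1) = -1·(4, 2, -1).

4, -1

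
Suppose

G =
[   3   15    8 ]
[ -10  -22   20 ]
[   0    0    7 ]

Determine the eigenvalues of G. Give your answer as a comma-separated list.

Compute the characteristic polynomial p(r) = det(rI - G).
Cofactor expansion gives p(r) = r^3 + 12r^2 - 49r - 588.
Try r = 7: p(7) = 0, so 7 is a root.
Dividing by (r - 7) leaves r^2 + 19r + 84.
The quadratic factors as (r + 12)·(r + 7).
Eigenvalues: -12, -7, 7.

-12, -7, 7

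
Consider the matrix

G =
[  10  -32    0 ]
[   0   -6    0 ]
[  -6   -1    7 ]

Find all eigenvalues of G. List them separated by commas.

-6, 7, 10

The characteristic polynomial is p(lambda) = det(lambda·I - G).
Expanding the 3×3 determinant: p(lambda) = lambda^3 - 11·lambda^2 - 32·lambda + 420.
Try lambda = -6: p(-6) = 0, so -6 is a root.
Factor out (lambda + 6): p(lambda) = (lambda + 6)·(lambda^2 - 17·lambda + 70).
The quadratic factors as (lambda - 7)·(lambda - 10).
Eigenvalues: -6, 7, 10.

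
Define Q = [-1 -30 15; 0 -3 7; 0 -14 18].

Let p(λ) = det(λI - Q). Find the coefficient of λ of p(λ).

p(λ) = λ^3 - 14λ^2 + 29λ + 44.
The coefficient of λ is 29.

29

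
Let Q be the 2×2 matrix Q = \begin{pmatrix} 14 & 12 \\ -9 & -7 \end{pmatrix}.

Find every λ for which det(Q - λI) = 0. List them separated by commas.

det(Q - rI) = (14 - r)(-7 - r) - (12)·(-9) = r^2 - 7r + 10.
This factors as (r - 2)·(r - 5) = 0.
Eigenvalues: 2, 5.

2, 5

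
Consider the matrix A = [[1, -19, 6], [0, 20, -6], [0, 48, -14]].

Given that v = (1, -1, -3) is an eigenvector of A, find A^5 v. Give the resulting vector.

First find the eigenvalue: Av = (2, -2, -6) = 2·(1, -1, -3), so λ = 2.
Then A^5 v = λ^5·v = 2^5·(1, -1, -3) = 32·(1, -1, -3) = (32, -32, -96).

(32, -32, -96)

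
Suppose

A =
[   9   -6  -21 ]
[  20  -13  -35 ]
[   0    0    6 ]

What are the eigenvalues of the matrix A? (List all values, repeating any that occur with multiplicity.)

The characteristic polynomial is p(s) = det(sI - A).
Expanding along the first row, p(s) = s^3 - 2s^2 - 21s - 18.
Since p(-1) = 0, s = -1 is a root.
Dividing by (s + 1) leaves s^2 - 3s - 18.
The quadratic factors as (s + 3)·(s - 6).
Eigenvalues: -3, -1, 6.

-3, -1, 6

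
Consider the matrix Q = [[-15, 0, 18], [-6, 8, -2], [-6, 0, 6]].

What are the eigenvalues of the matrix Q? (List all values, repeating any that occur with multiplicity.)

-6, -3, 8

Set up det(λI - Q) = 0.
Cofactor expansion gives p(λ) = λ^3 + λ^2 - 54λ - 144.
Try λ = 8: p(8) = 0, so 8 is a root.
Dividing by (λ - 8) leaves λ^2 + 9λ + 18.
The quadratic factors as (λ + 6)·(λ + 3).
Eigenvalues: -6, -3, 8.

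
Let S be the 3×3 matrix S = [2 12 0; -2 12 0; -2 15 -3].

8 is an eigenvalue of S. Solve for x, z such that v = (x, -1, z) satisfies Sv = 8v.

-2, -1

We need (S - 8I)v = 0.
S - 8I = [[-6, 12, 0], [-2, 4, 0], [-2, 15, -11]].
Row 1: (-6)·x + (12)·-1 + (0)·z = 0
Row 2: (-2)·x + (4)·-1 + (0)·z = 0
Row 3: (-2)·x + (15)·-1 + (-11)·z = 0
Solving gives x = -2, z = -1.
Check: S·(-2, -1, -1) = (-16, -8, -8) = 8·(-2, -1, -1).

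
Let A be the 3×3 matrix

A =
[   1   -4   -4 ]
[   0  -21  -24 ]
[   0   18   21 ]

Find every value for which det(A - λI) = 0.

-3, 1, 3

Compute the characteristic polynomial p(lambda) = det(lambda·I - A).
Expanding the 3×3 determinant: p(lambda) = lambda^3 - lambda^2 - 9·lambda + 9.
Since p(-3) = 0, lambda = -3 is a root.
Factor out (lambda + 3): p(lambda) = (lambda + 3)·(lambda^2 - 4·lambda + 3).
The quadratic factors as (lambda - 1)·(lambda - 3).
Eigenvalues: -3, 1, 3.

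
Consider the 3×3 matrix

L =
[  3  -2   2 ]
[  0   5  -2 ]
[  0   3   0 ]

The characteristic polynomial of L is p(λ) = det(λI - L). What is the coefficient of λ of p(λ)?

21

p(λ) = λ^3 - 8λ^2 + 21λ - 18.
The coefficient of λ is 21.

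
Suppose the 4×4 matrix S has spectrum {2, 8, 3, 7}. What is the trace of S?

trace(S) is the sum of the eigenvalues: (2) + (8) + (3) + (7) = 20.

20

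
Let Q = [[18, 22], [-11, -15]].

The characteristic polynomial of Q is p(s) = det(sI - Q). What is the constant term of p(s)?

p(s) = s^2 - 3s - 28.
The constant term is -28.

-28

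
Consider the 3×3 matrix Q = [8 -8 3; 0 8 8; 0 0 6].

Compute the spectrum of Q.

Q is upper triangular, so its eigenvalues are the diagonal entries.
Diagonal: 8, 8, 6.

6, 8, 8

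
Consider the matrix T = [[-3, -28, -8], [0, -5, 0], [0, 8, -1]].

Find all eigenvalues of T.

Set up det(λI - T) = 0.
Expanding along the first row, p(λ) = λ^3 + 9λ^2 + 23λ + 15.
Rational-root test: λ = -1 gives p(-1) = 0.
Factor out (λ + 1): p(λ) = (λ + 1)·(λ^2 + 8λ + 15).
The quadratic factors as (λ + 5)·(λ + 3).
Eigenvalues: -5, -3, -1.

-5, -3, -1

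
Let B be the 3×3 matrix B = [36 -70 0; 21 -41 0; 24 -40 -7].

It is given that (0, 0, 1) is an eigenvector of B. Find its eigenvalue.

Compute Bv: B·(0, 0, 1) = (0, 0, -7).
Since Bv = λv, compare component 3: -7 = λ·1, so λ = -7.

-7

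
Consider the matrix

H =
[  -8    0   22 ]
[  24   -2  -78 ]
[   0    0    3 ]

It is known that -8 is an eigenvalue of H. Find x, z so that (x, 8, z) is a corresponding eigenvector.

We need (H + 8I)v = 0.
H + 8I = [[0, 0, 22], [24, 6, -78], [0, 0, 11]].
Row 1: (0)·x + (0)·8 + (22)·z = 0
Row 2: (24)·x + (6)·8 + (-78)·z = 0
Row 3: (0)·x + (0)·8 + (11)·z = 0
Solving gives x = -2, z = 0.
Check: H·(-2, 8, 0) = (16, -64, 0) = -8·(-2, 8, 0).

-2, 0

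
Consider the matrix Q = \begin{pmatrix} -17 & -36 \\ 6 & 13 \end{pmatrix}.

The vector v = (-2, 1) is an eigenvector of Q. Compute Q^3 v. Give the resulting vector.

(-2, 1)

First find the eigenvalue: Qv = (-2, 1) = 1·(-2, 1), so λ = 1.
Then Q^3 v = λ^3·v = 1^3·(-2, 1) = 1·(-2, 1) = (-2, 1).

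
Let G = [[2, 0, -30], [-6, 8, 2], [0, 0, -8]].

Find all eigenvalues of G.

Compute the characteristic polynomial p(t) = det(tI - G).
Expanding along the first row, p(t) = t^3 - 2t^2 - 64t + 128.
Since p(2) = 0, t = 2 is a root.
Factor out (t - 2): p(t) = (t - 2)·(t^2 - 64).
The quadratic factors as (t + 8)·(t - 8).
Eigenvalues: -8, 2, 8.

-8, 2, 8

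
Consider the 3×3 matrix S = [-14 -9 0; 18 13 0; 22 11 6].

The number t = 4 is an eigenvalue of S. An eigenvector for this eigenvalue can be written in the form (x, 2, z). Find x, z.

We need (S - 4I)v = 0.
S - 4I = [[-18, -9, 0], [18, 9, 0], [22, 11, 2]].
Row 1: (-18)·x + (-9)·2 + (0)·z = 0
Row 2: (18)·x + (9)·2 + (0)·z = 0
Row 3: (22)·x + (11)·2 + (2)·z = 0
Solving gives x = -1, z = 0.
Check: S·(-1, 2, 0) = (-4, 8, 0) = 4·(-1, 2, 0).

-1, 0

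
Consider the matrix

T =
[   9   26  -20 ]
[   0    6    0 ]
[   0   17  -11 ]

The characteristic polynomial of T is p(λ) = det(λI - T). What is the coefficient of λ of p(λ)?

-111

p(λ) = λ^3 - 4λ^2 - 111λ + 594.
The coefficient of λ is -111.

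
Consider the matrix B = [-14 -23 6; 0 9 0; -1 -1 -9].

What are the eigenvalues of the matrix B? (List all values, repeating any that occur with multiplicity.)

-12, -11, 9

Set up det(tI - B) = 0.
Expanding the 3×3 determinant: p(t) = t^3 + 14t^2 - 75t - 1188.
Try t = -12: p(-12) = 0, so -12 is a root.
Factor out (t + 12): p(t) = (t + 12)·(t^2 + 2t - 99).
The quadratic factors as (t + 11)·(t - 9).
Eigenvalues: -12, -11, 9.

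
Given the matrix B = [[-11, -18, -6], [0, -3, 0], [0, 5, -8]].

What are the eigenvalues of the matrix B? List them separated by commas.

Set up det(λI - B) = 0.
Cofactor expansion gives p(λ) = λ^3 + 22λ^2 + 145λ + 264.
Rational-root test: λ = -8 gives p(-8) = 0.
Factor out (λ + 8): p(λ) = (λ + 8)·(λ^2 + 14λ + 33).
The quadratic factors as (λ + 11)·(λ + 3).
Eigenvalues: -11, -8, -3.

-11, -8, -3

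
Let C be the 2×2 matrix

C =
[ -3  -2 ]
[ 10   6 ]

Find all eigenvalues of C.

det(C - rI) = (-3 - r)(6 - r) - (-2)·(10) = r^2 - 3r + 2.
This factors as (r - 1)·(r - 2) = 0.
Eigenvalues: 1, 2.

1, 2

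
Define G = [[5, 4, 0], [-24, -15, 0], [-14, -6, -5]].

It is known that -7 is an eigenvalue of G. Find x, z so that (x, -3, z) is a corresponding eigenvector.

We need (G + 7I)v = 0.
G + 7I = [[12, 4, 0], [-24, -8, 0], [-14, -6, 2]].
Row 1: (12)·x + (4)·-3 + (0)·z = 0
Row 2: (-24)·x + (-8)·-3 + (0)·z = 0
Row 3: (-14)·x + (-6)·-3 + (2)·z = 0
Solving gives x = 1, z = -2.
Check: G·(1, -3, -2) = (-7, 21, 14) = -7·(1, -3, -2).

1, -2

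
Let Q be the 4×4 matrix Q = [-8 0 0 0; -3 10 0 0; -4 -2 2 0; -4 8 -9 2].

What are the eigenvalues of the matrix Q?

-8, 2, 2, 10

Q is lower triangular, so its eigenvalues are the diagonal entries.
Diagonal: -8, 10, 2, 2.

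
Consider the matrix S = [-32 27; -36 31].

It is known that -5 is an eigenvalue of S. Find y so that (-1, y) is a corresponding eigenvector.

We need (S + 5I)v = 0.
S + 5I = [[-27, 27], [-36, 36]].
Row 1: (-27)·-1 + (27)·y = 0
Row 2: (-36)·-1 + (36)·y = 0
Solving gives y = -1.
Check: S·(-1, -1) = (5, 5) = -5·(-1, -1).

-1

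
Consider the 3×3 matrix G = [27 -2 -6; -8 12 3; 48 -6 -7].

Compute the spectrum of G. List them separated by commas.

10, 11, 11

The characteristic polynomial is p(s) = det(sI - G).
Expanding the 3×3 determinant: p(s) = s^3 - 32s^2 + 341s - 1210.
Since p(10) = 0, s = 10 is a root.
Factor out (s - 10): p(s) = (s - 10)·(s^2 - 22s + 121).
The quadratic factor is (s - 11)^2.
Eigenvalues: 10, 11, 11.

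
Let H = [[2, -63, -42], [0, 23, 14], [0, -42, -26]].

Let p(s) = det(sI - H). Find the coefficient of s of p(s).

-16

p(s) = s^3 + s^2 - 16s + 20.
The coefficient of s is -16.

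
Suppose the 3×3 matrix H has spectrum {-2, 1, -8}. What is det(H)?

det(H) is the product of the eigenvalues: (-2) · (1) · (-8) = 16.

16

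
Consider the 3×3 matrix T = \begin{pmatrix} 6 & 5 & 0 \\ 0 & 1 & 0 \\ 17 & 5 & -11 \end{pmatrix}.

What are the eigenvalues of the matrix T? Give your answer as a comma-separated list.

Set up det(λI - T) = 0.
Expanding along the first row, p(λ) = λ^3 + 4λ^2 - 71λ + 66.
Try λ = -11: p(-11) = 0, so -11 is a root.
Factor out (λ + 11): p(λ) = (λ + 11)·(λ^2 - 7λ + 6).
The quadratic factors as (λ - 1)·(λ - 6).
Eigenvalues: -11, 1, 6.

-11, 1, 6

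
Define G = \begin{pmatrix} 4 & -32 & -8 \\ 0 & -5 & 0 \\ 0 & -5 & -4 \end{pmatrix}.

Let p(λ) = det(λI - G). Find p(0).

-80

p(0) = det(0·I − G) = det(−G) = (−1)^3·det(G).
det(G) = 80, so p(0) = -80.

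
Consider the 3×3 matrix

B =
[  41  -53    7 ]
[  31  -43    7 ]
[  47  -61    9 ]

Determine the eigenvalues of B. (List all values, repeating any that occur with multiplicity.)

The characteristic polynomial is p(μ) = det(μI - B).
Expanding along the first row, p(μ) = μ^3 - 7μ^2 - 40μ + 100.
Try μ = 2: p(2) = 0, so 2 is a root.
Factor out (μ - 2): p(μ) = (μ - 2)·(μ^2 - 5μ - 50).
The quadratic factors as (μ + 5)·(μ - 10).
Eigenvalues: -5, 2, 10.

-5, 2, 10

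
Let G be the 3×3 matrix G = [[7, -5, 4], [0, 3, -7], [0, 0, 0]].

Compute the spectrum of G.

0, 3, 7

G is upper triangular, so its eigenvalues are the diagonal entries.
Diagonal: 7, 3, 0.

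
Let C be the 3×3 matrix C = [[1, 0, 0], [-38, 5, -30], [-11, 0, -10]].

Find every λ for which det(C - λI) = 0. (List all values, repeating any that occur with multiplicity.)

-10, 1, 5

Compute the characteristic polynomial p(lambda) = det(lambda·I - C).
Expanding along the first row, p(lambda) = lambda^3 + 4·lambda^2 - 55·lambda + 50.
Try lambda = 1: p(1) = 0, so 1 is a root.
Factor out (lambda - 1): p(lambda) = (lambda - 1)·(lambda^2 + 5·lambda - 50).
The quadratic factors as (lambda + 10)·(lambda - 5).
Eigenvalues: -10, 1, 5.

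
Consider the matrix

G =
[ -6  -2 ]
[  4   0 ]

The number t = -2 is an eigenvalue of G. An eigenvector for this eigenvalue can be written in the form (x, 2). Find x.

We need (G + 2I)v = 0.
G + 2I = [[-4, -2], [4, 2]].
Row 1: (-4)·x + (-2)·2 = 0
Row 2: (4)·x + (2)·2 = 0
Solving gives x = -1.
Check: G·(-1, 2) = (2, -4) = -2·(-1, 2).

-1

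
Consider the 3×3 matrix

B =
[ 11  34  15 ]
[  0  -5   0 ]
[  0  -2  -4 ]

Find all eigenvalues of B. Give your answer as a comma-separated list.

Compute the characteristic polynomial p(s) = det(sI - B).
Expanding along the first row, p(s) = s^3 - 2s^2 - 79s - 220.
Since p(-5) = 0, s = -5 is a root.
Factor out (s + 5): p(s) = (s + 5)·(s^2 - 7s - 44).
The quadratic factors as (s + 4)·(s - 11).
Eigenvalues: -5, -4, 11.

-5, -4, 11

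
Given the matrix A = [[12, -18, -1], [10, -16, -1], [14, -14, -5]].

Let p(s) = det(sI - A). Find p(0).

-60

p(0) = det(0·I − A) = det(−A) = (−1)^3·det(A).
det(A) = 60, so p(0) = -60.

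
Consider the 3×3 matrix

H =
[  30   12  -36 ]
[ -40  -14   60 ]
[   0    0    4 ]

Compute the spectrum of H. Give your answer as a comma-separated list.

4, 6, 10

Compute the characteristic polynomial p(s) = det(sI - H).
Cofactor expansion gives p(s) = s^3 - 20s^2 + 124s - 240.
Rational-root test: s = 4 gives p(4) = 0.
Factor out (s - 4): p(s) = (s - 4)·(s^2 - 16s + 60).
The quadratic factors as (s - 6)·(s - 10).
Eigenvalues: 4, 6, 10.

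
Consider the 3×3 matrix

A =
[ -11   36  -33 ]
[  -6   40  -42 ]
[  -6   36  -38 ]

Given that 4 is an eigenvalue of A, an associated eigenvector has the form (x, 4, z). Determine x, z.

We need (A - 4I)v = 0.
A - 4I = [[-15, 36, -33], [-6, 36, -42], [-6, 36, -42]].
Row 1: (-15)·x + (36)·4 + (-33)·z = 0
Row 2: (-6)·x + (36)·4 + (-42)·z = 0
Row 3: (-6)·x + (36)·4 + (-42)·z = 0
Solving gives x = 3, z = 3.
Check: A·(3, 4, 3) = (12, 16, 12) = 4·(3, 4, 3).

3, 3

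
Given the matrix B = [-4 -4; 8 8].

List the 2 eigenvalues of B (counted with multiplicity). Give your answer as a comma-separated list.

det(B - tI) = (-4 - t)(8 - t) - (-4)·(8) = t^2 - 4t.
This factors as t·(t - 4) = 0.
Eigenvalues: 0, 4.

0, 4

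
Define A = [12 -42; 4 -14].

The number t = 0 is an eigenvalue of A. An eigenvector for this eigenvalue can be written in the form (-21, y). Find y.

We need (A)v = 0.
A = [[12, -42], [4, -14]].
Row 1: (12)·-21 + (-42)·y = 0
Row 2: (4)·-21 + (-14)·y = 0
Solving gives y = -6.
Check: A·(-21, -6) = (0, 0) = 0·(-21, -6).

-6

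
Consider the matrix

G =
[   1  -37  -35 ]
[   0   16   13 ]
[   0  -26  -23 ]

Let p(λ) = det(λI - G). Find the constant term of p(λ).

p(λ) = λ^3 + 6λ^2 - 37λ + 30.
The constant term is 30.

30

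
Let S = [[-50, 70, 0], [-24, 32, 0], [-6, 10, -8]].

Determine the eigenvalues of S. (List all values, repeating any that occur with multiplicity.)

-10, -8, -8

Compute the characteristic polynomial p(lambda) = det(lambda·I - S).
Expanding the 3×3 determinant: p(lambda) = lambda^3 + 26·lambda^2 + 224·lambda + 640.
Since p(-8) = 0, lambda = -8 is a root.
Dividing by (lambda + 8) leaves lambda^2 + 18·lambda + 80.
The quadratic factors as (lambda + 10)·(lambda + 8).
Eigenvalues: -10, -8, -8.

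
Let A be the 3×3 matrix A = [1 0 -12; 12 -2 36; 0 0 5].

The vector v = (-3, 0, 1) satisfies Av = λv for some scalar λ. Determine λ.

Compute Av: A·(-3, 0, 1) = (-15, 0, 5).
Since Av = λv, compare component 1: -15 = λ·-3, so λ = 5.

5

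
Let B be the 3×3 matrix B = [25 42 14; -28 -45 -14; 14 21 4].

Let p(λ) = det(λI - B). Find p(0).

p(0) = det(0·I − B) = det(−B) = (−1)^3·det(B).
det(B) = -90, so p(0) = 90.

90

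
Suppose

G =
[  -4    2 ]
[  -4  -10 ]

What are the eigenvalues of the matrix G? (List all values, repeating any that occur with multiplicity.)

det(G - λI) = (-4 - λ)(-10 - λ) - (2)·(-4) = λ^2 + 14λ + 48.
This factors as (λ + 8)·(λ + 6) = 0.
Eigenvalues: -8, -6.

-8, -6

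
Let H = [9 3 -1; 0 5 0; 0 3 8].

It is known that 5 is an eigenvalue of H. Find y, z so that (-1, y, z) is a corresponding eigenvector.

We need (H - 5I)v = 0.
H - 5I = [[4, 3, -1], [0, 0, 0], [0, 3, 3]].
Row 1: (4)·-1 + (3)·y + (-1)·z = 0
Row 2: (0)·-1 + (0)·y + (0)·z = 0
Row 3: (0)·-1 + (3)·y + (3)·z = 0
Solving gives y = 1, z = -1.
Check: H·(-1, 1, -1) = (-5, 5, -5) = 5·(-1, 1, -1).

1, -1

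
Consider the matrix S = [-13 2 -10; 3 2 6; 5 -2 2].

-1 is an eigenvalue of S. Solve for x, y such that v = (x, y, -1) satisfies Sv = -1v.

1, 1

We need (S + 1I)v = 0.
S + 1I = [[-12, 2, -10], [3, 3, 6], [5, -2, 3]].
Row 1: (-12)·x + (2)·y + (-10)·-1 = 0
Row 2: (3)·x + (3)·y + (6)·-1 = 0
Row 3: (5)·x + (-2)·y + (3)·-1 = 0
Solving gives x = 1, y = 1.
Check: S·(1, 1, -1) = (-1, -1, 1) = -1·(1, 1, -1).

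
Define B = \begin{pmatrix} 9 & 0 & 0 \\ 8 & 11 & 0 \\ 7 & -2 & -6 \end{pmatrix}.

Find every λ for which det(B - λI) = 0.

B is lower triangular, so its eigenvalues are the diagonal entries.
Diagonal: 9, 11, -6.

-6, 9, 11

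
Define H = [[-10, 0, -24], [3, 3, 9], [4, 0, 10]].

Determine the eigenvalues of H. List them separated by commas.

Compute the characteristic polynomial p(r) = det(rI - H).
Expanding the 3×3 determinant: p(r) = r^3 - 3r^2 - 4r + 12.
Since p(2) = 0, r = 2 is a root.
Dividing by (r - 2) leaves r^2 - r - 6.
The quadratic factors as (r + 2)·(r - 3).
Eigenvalues: -2, 2, 3.

-2, 2, 3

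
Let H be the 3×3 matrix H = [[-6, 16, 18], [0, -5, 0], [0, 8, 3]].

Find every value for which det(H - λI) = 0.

Set up det(λI - H) = 0.
Expanding along the first row, p(λ) = λ^3 + 8λ^2 - 3λ - 90.
Rational-root test: λ = -5 gives p(-5) = 0.
Dividing by (λ + 5) leaves λ^2 + 3λ - 18.
The quadratic factors as (λ + 6)·(λ - 3).
Eigenvalues: -6, -5, 3.

-6, -5, 3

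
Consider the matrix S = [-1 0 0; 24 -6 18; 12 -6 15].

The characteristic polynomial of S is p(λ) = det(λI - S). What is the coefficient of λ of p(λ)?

p(λ) = λ^3 - 8λ^2 + 9λ + 18.
The coefficient of λ is 9.

9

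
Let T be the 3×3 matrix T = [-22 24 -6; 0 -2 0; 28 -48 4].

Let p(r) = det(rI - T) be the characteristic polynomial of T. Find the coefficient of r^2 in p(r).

20

The coefficient of r^2 of det(rI - T) is −trace(T).
trace(T) = (-22) + (-2) + (4) = -20, so the coefficient is 20.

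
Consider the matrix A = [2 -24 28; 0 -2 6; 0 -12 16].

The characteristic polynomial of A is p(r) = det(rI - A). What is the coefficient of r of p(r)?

p(r) = r^3 - 16r^2 + 68r - 80.
The coefficient of r is 68.

68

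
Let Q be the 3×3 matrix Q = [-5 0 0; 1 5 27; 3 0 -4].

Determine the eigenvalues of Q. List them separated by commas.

-5, -4, 5

Set up det(λI - Q) = 0.
Expanding along the first row, p(λ) = λ^3 + 4λ^2 - 25λ - 100.
Try λ = -5: p(-5) = 0, so -5 is a root.
Dividing by (λ + 5) leaves λ^2 - λ - 20.
The quadratic factors as (λ + 4)·(λ - 5).
Eigenvalues: -5, -4, 5.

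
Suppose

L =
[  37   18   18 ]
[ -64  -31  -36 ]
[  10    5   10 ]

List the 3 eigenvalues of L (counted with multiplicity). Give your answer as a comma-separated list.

1, 5, 10

Set up det(λI - L) = 0.
Expanding the 3×3 determinant: p(λ) = λ^3 - 16λ^2 + 65λ - 50.
Since p(5) = 0, λ = 5 is a root.
Factor out (λ - 5): p(λ) = (λ - 5)·(λ^2 - 11λ + 10).
The quadratic factors as (λ - 1)·(λ - 10).
Eigenvalues: 1, 5, 10.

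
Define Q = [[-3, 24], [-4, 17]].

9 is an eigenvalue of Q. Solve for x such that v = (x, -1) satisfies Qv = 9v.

We need (Q - 9I)v = 0.
Q - 9I = [[-12, 24], [-4, 8]].
Row 1: (-12)·x + (24)·-1 = 0
Row 2: (-4)·x + (8)·-1 = 0
Solving gives x = -2.
Check: Q·(-2, -1) = (-18, -9) = 9·(-2, -1).

-2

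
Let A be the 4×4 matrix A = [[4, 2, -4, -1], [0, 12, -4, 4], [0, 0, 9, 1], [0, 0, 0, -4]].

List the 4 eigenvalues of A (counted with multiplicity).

-4, 4, 9, 12

A is upper triangular, so its eigenvalues are the diagonal entries.
Diagonal: 4, 12, 9, -4.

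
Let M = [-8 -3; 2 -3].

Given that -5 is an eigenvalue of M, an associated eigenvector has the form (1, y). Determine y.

-1

We need (M + 5I)v = 0.
M + 5I = [[-3, -3], [2, 2]].
Row 1: (-3)·1 + (-3)·y = 0
Row 2: (2)·1 + (2)·y = 0
Solving gives y = -1.
Check: M·(1, -1) = (-5, 5) = -5·(1, -1).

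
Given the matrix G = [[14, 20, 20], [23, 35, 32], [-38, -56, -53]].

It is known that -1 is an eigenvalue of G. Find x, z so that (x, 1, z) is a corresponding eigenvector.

We need (G + 1I)v = 0.
G + 1I = [[15, 20, 20], [23, 36, 32], [-38, -56, -52]].
Row 1: (15)·x + (20)·1 + (20)·z = 0
Row 2: (23)·x + (36)·1 + (32)·z = 0
Row 3: (-38)·x + (-56)·1 + (-52)·z = 0
Solving gives x = 4, z = -4.
Check: G·(4, 1, -4) = (-4, -1, 4) = -1·(4, 1, -4).

4, -4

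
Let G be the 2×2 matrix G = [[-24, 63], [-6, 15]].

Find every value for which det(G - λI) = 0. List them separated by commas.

-6, -3

det(G - tI) = (-24 - t)(15 - t) - (63)·(-6) = t^2 + 9t + 18.
This factors as (t + 6)·(t + 3) = 0.
Eigenvalues: -6, -3.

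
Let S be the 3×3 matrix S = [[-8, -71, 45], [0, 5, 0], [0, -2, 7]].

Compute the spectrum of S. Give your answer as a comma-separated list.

Set up det(rI - S) = 0.
Expanding along the first row, p(r) = r^3 - 4r^2 - 61r + 280.
Try r = 5: p(5) = 0, so 5 is a root.
Factor out (r - 5): p(r) = (r - 5)·(r^2 + r - 56).
The quadratic factors as (r + 8)·(r - 7).
Eigenvalues: -8, 5, 7.

-8, 5, 7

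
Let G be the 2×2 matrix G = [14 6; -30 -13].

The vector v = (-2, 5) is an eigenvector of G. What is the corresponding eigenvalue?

-1

Compute Gv: G·(-2, 5) = (2, -5).
Since Gv = λv, compare component 1: 2 = λ·-2, so λ = -1.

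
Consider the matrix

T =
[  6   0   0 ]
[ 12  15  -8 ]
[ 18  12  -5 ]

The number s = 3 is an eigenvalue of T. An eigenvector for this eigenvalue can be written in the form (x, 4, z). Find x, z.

We need (T - 3I)v = 0.
T - 3I = [[3, 0, 0], [12, 12, -8], [18, 12, -8]].
Row 1: (3)·x + (0)·4 + (0)·z = 0
Row 2: (12)·x + (12)·4 + (-8)·z = 0
Row 3: (18)·x + (12)·4 + (-8)·z = 0
Solving gives x = 0, z = 6.
Check: T·(0, 4, 6) = (0, 12, 18) = 3·(0, 4, 6).

0, 6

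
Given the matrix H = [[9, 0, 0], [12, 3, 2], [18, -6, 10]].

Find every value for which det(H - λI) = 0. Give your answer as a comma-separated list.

The characteristic polynomial is p(μ) = det(μI - H).
Expanding along the first row, p(μ) = μ^3 - 22μ^2 + 159μ - 378.
Since p(7) = 0, μ = 7 is a root.
Factor out (μ - 7): p(μ) = (μ - 7)·(μ^2 - 15μ + 54).
The quadratic factors as (μ - 6)·(μ - 9).
Eigenvalues: 6, 7, 9.

6, 7, 9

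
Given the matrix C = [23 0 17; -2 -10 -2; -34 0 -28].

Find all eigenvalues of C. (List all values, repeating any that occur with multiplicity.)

-11, -10, 6

Set up det(μI - C) = 0.
Expanding the 3×3 determinant: p(μ) = μ^3 + 15μ^2 - 16μ - 660.
Rational-root test: μ = 6 gives p(6) = 0.
Factor out (μ - 6): p(μ) = (μ - 6)·(μ^2 + 21μ + 110).
The quadratic factors as (μ + 11)·(μ + 10).
Eigenvalues: -11, -10, 6.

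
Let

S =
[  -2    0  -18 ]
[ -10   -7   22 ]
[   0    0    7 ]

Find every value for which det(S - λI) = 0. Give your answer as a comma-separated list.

-7, -2, 7

Compute the characteristic polynomial p(lambda) = det(lambda·I - S).
Expanding the 3×3 determinant: p(lambda) = lambda^3 + 2·lambda^2 - 49·lambda - 98.
Try lambda = -2: p(-2) = 0, so -2 is a root.
Dividing by (lambda + 2) leaves lambda^2 - 49.
The quadratic factors as (lambda + 7)·(lambda - 7).
Eigenvalues: -7, -2, 7.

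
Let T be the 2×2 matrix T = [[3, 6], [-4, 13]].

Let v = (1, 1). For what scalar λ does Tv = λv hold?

Compute Tv: T·(1, 1) = (9, 9).
Since Tv = λv, compare component 1: 9 = λ·1, so λ = 9.

9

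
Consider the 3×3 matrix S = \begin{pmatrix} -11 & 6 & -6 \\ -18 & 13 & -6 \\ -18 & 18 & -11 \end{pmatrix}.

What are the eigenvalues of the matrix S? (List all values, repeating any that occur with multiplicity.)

Set up det(μI - S) = 0.
Expanding the 3×3 determinant: p(μ) = μ^3 + 9μ^2 - 57μ - 385.
Rational-root test: μ = -5 gives p(-5) = 0.
Dividing by (μ + 5) leaves μ^2 + 4μ - 77.
The quadratic factors as (μ + 11)·(μ - 7).
Eigenvalues: -11, -5, 7.

-11, -5, 7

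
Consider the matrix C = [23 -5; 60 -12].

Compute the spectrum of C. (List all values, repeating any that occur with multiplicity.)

3, 8

det(C - μI) = (23 - μ)(-12 - μ) - (-5)·(60) = μ^2 - 11μ + 24.
This factors as (μ - 3)·(μ - 8) = 0.
Eigenvalues: 3, 8.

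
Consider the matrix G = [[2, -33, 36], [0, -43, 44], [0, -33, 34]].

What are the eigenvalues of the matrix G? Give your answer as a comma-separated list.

The characteristic polynomial is p(μ) = det(μI - G).
Cofactor expansion gives p(μ) = μ^3 + 7μ^2 - 28μ + 20.
Since p(-10) = 0, μ = -10 is a root.
Dividing by (μ + 10) leaves μ^2 - 3μ + 2.
The quadratic factors as (μ - 1)·(μ - 2).
Eigenvalues: -10, 1, 2.

-10, 1, 2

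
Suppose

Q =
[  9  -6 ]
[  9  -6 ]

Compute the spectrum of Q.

0, 3

det(Q - μI) = (9 - μ)(-6 - μ) - (-6)·(9) = μ^2 - 3μ.
This factors as μ·(μ - 3) = 0.
Eigenvalues: 0, 3.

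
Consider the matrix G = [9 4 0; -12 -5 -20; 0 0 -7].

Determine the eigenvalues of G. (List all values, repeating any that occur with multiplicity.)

-7, 1, 3

Compute the characteristic polynomial p(μ) = det(μI - G).
Expanding the 3×3 determinant: p(μ) = μ^3 + 3μ^2 - 25μ + 21.
Since p(3) = 0, μ = 3 is a root.
Dividing by (μ - 3) leaves μ^2 + 6μ - 7.
The quadratic factors as (μ + 7)·(μ - 1).
Eigenvalues: -7, 1, 3.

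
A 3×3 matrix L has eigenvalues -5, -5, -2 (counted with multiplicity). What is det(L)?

-50

det(L) is the product of the eigenvalues: (-5) · (-5) · (-2) = -50.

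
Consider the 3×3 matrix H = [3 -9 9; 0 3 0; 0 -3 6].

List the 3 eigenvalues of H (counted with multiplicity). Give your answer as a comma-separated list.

3, 3, 6

Set up det(lambda·I - H) = 0.
Expanding the 3×3 determinant: p(lambda) = lambda^3 - 12·lambda^2 + 45·lambda - 54.
Since p(6) = 0, lambda = 6 is a root.
Dividing by (lambda - 6) leaves lambda^2 - 6·lambda + 9.
The quadratic factor is (lambda - 3)^2.
Eigenvalues: 3, 3, 6.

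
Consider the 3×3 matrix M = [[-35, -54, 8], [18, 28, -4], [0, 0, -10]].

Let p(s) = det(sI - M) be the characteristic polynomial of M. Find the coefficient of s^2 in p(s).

The coefficient of s^2 of det(sI - M) is −trace(M).
trace(M) = (-35) + (28) + (-10) = -17, so the coefficient is 17.

17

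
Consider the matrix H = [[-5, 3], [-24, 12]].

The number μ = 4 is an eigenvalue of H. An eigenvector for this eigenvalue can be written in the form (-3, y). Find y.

-9

We need (H - 4I)v = 0.
H - 4I = [[-9, 3], [-24, 8]].
Row 1: (-9)·-3 + (3)·y = 0
Row 2: (-24)·-3 + (8)·y = 0
Solving gives y = -9.
Check: H·(-3, -9) = (-12, -36) = 4·(-3, -9).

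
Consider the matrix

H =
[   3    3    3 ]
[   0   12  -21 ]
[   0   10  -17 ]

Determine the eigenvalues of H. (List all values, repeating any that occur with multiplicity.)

Set up det(λI - H) = 0.
Expanding the 3×3 determinant: p(λ) = λ^3 + 2λ^2 - 9λ - 18.
Since p(-3) = 0, λ = -3 is a root.
Dividing by (λ + 3) leaves λ^2 - λ - 6.
The quadratic factors as (λ + 2)·(λ - 3).
Eigenvalues: -3, -2, 3.

-3, -2, 3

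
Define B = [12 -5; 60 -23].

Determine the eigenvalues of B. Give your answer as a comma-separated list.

det(B - rI) = (12 - r)(-23 - r) - (-5)·(60) = r^2 + 11r + 24.
This factors as (r + 8)·(r + 3) = 0.
Eigenvalues: -8, -3.

-8, -3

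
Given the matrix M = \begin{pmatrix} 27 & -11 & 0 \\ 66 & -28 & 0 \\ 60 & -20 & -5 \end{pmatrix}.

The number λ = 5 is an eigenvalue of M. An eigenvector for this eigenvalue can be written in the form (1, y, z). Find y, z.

We need (M - 5I)v = 0.
M - 5I = [[22, -11, 0], [66, -33, 0], [60, -20, -10]].
Row 1: (22)·1 + (-11)·y + (0)·z = 0
Row 2: (66)·1 + (-33)·y + (0)·z = 0
Row 3: (60)·1 + (-20)·y + (-10)·z = 0
Solving gives y = 2, z = 2.
Check: M·(1, 2, 2) = (5, 10, 10) = 5·(1, 2, 2).

2, 2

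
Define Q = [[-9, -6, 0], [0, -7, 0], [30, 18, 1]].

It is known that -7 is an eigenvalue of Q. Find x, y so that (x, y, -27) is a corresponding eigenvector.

We need (Q + 7I)v = 0.
Q + 7I = [[-2, -6, 0], [0, 0, 0], [30, 18, 8]].
Row 1: (-2)·x + (-6)·y + (0)·-27 = 0
Row 2: (0)·x + (0)·y + (0)·-27 = 0
Row 3: (30)·x + (18)·y + (8)·-27 = 0
Solving gives x = 9, y = -3.
Check: Q·(9, -3, -27) = (-63, 21, 189) = -7·(9, -3, -27).

9, -3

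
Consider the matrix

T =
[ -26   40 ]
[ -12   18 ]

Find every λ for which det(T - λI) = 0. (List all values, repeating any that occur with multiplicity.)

-6, -2

det(T - rI) = (-26 - r)(18 - r) - (40)·(-12) = r^2 + 8r + 12.
This factors as (r + 6)·(r + 2) = 0.
Eigenvalues: -6, -2.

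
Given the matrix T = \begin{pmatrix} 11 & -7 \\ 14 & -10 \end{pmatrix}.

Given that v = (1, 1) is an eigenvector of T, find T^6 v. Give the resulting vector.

(4096, 4096)

First find the eigenvalue: Tv = (4, 4) = 4·(1, 1), so λ = 4.
Then T^6 v = λ^6·v = 4^6·(1, 1) = 4096·(1, 1) = (4096, 4096).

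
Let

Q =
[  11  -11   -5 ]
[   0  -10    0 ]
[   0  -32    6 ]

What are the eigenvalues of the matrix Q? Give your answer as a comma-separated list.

-10, 6, 11

The characteristic polynomial is p(t) = det(tI - Q).
Cofactor expansion gives p(t) = t^3 - 7t^2 - 104t + 660.
Try t = 6: p(6) = 0, so 6 is a root.
Dividing by (t - 6) leaves t^2 - t - 110.
The quadratic factors as (t + 10)·(t - 11).
Eigenvalues: -10, 6, 11.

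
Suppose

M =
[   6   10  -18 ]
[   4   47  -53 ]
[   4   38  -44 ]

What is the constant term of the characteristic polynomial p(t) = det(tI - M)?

p(0) = det(0·I − M) = det(−M) = (−1)^3·det(M).
det(M) = -36, so p(0) = 36.

36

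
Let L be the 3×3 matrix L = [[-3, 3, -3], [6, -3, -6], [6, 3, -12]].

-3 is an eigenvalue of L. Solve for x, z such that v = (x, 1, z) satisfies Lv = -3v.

1, 1

We need (L + 3I)v = 0.
L + 3I = [[0, 3, -3], [6, 0, -6], [6, 3, -9]].
Row 1: (0)·x + (3)·1 + (-3)·z = 0
Row 2: (6)·x + (0)·1 + (-6)·z = 0
Row 3: (6)·x + (3)·1 + (-9)·z = 0
Solving gives x = 1, z = 1.
Check: L·(1, 1, 1) = (-3, -3, -3) = -3·(1, 1, 1).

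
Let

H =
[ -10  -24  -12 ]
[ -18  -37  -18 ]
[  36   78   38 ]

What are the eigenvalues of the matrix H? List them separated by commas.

-10, -1, 2

Set up det(tI - H) = 0.
Expanding the 3×3 determinant: p(t) = t^3 + 9t^2 - 12t - 20.
Rational-root test: t = -1 gives p(-1) = 0.
Factor out (t + 1): p(t) = (t + 1)·(t^2 + 8t - 20).
The quadratic factors as (t + 10)·(t - 2).
Eigenvalues: -10, -1, 2.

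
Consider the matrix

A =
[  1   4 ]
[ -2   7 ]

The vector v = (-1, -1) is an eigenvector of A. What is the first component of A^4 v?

First find the eigenvalue: Av = (-5, -5) = 5·(-1, -1), so λ = 5.
Then A^4 v = λ^4·v = 5^4·(-1, -1) = 625·(-1, -1) = (-625, -625).

-625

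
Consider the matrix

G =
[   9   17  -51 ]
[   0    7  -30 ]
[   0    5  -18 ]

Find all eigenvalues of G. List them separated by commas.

The characteristic polynomial is p(lambda) = det(lambda·I - G).
Expanding the 3×3 determinant: p(lambda) = lambda^3 + 2·lambda^2 - 75·lambda - 216.
Rational-root test: lambda = -3 gives p(-3) = 0.
Dividing by (lambda + 3) leaves lambda^2 - lambda - 72.
The quadratic factors as (lambda + 8)·(lambda - 9).
Eigenvalues: -8, -3, 9.

-8, -3, 9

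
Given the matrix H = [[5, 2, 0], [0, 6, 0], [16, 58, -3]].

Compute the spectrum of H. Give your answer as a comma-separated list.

-3, 5, 6

Compute the characteristic polynomial p(λ) = det(λI - H).
Cofactor expansion gives p(λ) = λ^3 - 8λ^2 - 3λ + 90.
Rational-root test: λ = 5 gives p(5) = 0.
Factor out (λ - 5): p(λ) = (λ - 5)·(λ^2 - 3λ - 18).
The quadratic factors as (λ + 3)·(λ - 6).
Eigenvalues: -3, 5, 6.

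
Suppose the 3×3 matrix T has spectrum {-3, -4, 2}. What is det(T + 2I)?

8

If T has eigenvalues -3, -4, 2, then T + 2I has eigenvalues -1, -2, 4.
det(T + 2I) = (-1) · (-2) · (4) = 8.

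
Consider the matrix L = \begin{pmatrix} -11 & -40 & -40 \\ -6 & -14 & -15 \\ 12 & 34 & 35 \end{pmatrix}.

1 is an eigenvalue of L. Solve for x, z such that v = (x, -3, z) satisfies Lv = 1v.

0, 3

We need (L - 1I)v = 0.
L - 1I = [[-12, -40, -40], [-6, -15, -15], [12, 34, 34]].
Row 1: (-12)·x + (-40)·-3 + (-40)·z = 0
Row 2: (-6)·x + (-15)·-3 + (-15)·z = 0
Row 3: (12)·x + (34)·-3 + (34)·z = 0
Solving gives x = 0, z = 3.
Check: L·(0, -3, 3) = (0, -3, 3) = 1·(0, -3, 3).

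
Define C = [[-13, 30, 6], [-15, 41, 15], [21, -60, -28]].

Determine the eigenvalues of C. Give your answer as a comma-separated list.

Compute the characteristic polynomial p(λ) = det(λI - C).
Cofactor expansion gives p(λ) = λ^3 - 93λ - 308.
Try λ = -7: p(-7) = 0, so -7 is a root.
Factor out (λ + 7): p(λ) = (λ + 7)·(λ^2 - 7λ - 44).
The quadratic factors as (λ + 4)·(λ - 11).
Eigenvalues: -7, -4, 11.

-7, -4, 11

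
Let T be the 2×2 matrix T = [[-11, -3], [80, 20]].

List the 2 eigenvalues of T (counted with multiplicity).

4, 5

det(T - μI) = (-11 - μ)(20 - μ) - (-3)·(80) = μ^2 - 9μ + 20.
This factors as (μ - 4)·(μ - 5) = 0.
Eigenvalues: 4, 5.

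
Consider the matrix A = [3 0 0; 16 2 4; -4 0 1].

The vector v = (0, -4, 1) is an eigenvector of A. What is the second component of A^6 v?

First find the eigenvalue: Av = (0, -4, 1) = 1·(0, -4, 1), so λ = 1.
Then A^6 v = λ^6·v = 1^6·(0, -4, 1) = 1·(0, -4, 1) = (0, -4, 1).

-4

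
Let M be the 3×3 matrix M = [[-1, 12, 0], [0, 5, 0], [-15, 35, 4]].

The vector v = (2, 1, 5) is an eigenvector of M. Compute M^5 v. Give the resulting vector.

(6250, 3125, 15625)

First find the eigenvalue: Mv = (10, 5, 25) = 5·(2, 1, 5), so λ = 5.
Then M^5 v = λ^5·v = 5^5·(2, 1, 5) = 3125·(2, 1, 5) = (6250, 3125, 15625).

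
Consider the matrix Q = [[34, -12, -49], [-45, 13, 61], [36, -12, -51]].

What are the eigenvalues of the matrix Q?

-3, -2, 1

The characteristic polynomial is p(μ) = det(μI - Q).
Cofactor expansion gives p(μ) = μ^3 + 4μ^2 + μ - 6.
Rational-root test: μ = 1 gives p(1) = 0.
Factor out (μ - 1): p(μ) = (μ - 1)·(μ^2 + 5μ + 6).
The quadratic factors as (μ + 3)·(μ + 2).
Eigenvalues: -3, -2, 1.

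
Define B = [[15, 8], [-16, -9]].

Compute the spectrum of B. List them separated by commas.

det(B - rI) = (15 - r)(-9 - r) - (8)·(-16) = r^2 - 6r - 7.
This factors as (r + 1)·(r - 7) = 0.
Eigenvalues: -1, 7.

-1, 7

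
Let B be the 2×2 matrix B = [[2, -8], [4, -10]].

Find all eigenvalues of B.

det(B - lambda·I) = (2 - lambda)(-10 - lambda) - (-8)·(4) = lambda^2 + 8·lambda + 12.
This factors as (lambda + 6)·(lambda + 2) = 0.
Eigenvalues: -6, -2.

-6, -2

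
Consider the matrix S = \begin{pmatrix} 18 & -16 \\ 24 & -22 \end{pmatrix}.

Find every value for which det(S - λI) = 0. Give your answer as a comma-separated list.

det(S - λI) = (18 - λ)(-22 - λ) - (-16)·(24) = λ^2 + 4λ - 12.
This factors as (λ + 6)·(λ - 2) = 0.
Eigenvalues: -6, 2.

-6, 2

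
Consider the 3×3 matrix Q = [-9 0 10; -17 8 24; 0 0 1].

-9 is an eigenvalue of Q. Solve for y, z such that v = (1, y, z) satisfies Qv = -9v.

1, 0

We need (Q + 9I)v = 0.
Q + 9I = [[0, 0, 10], [-17, 17, 24], [0, 0, 10]].
Row 1: (0)·1 + (0)·y + (10)·z = 0
Row 2: (-17)·1 + (17)·y + (24)·z = 0
Row 3: (0)·1 + (0)·y + (10)·z = 0
Solving gives y = 1, z = 0.
Check: Q·(1, 1, 0) = (-9, -9, 0) = -9·(1, 1, 0).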